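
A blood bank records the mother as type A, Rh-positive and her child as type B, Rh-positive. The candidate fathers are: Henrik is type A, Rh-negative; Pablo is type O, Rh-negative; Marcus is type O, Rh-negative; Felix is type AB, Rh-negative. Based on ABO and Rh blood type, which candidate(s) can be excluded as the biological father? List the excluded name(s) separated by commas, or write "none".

A candidate is excluded only if no genotype consistent with his phenotype could produce a type B, Rh-positive child with a type A, Rh-positive mother.
Henrik (type A, Rh-): no genotype consistent with that phenotype can produce a type-B Rh+ child with a type-A mother.
Pablo (type O, Rh-): no genotype consistent with that phenotype can produce a type-B Rh+ child with a type-A mother.
Marcus (type O, Rh-): no genotype consistent with that phenotype can produce a type-B Rh+ child with a type-A mother.

Henrik, Pablo, Marcus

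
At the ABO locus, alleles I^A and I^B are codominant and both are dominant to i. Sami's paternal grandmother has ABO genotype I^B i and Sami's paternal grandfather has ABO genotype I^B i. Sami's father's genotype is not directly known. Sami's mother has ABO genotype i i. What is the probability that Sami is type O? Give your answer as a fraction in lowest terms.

1/2

Sami's father's ABO genotype from I^B i × I^B i: 1/4 I^B I^B, 1/2 I^B i, 1/4 i i.
Crossing each possibility with the mother i i and summing P(type O): 1/4·0 + 1/2·1/2 + 1/4·1 = 1/2.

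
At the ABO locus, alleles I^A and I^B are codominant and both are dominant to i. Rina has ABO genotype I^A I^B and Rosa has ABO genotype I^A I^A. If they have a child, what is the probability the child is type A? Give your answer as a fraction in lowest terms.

1/2

ABO cross I^A I^B × I^A I^A → offspring phenotypes: 1/2 A, 1/2 AB.
So P(type A) = 1/2.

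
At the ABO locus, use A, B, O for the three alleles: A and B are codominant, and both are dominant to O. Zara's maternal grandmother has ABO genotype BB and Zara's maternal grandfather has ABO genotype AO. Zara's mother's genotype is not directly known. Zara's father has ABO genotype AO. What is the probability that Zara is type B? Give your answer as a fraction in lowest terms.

1/4

Zara's mother's ABO genotype from BB × AO: 1/2 AB, 1/2 BO.
Crossing each possibility with the father AO and summing P(type B): 1/2·1/4 + 1/2·1/4 = 1/4.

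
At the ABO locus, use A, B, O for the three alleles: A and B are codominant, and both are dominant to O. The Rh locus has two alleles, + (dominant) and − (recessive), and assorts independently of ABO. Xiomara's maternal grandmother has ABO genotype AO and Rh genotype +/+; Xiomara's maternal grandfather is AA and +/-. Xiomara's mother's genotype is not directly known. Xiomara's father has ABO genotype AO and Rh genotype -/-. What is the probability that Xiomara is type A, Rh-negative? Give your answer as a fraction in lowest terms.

7/32

Xiomara's mother's ABO genotype from AO × AA: 1/2 AA, 1/2 AO.
Crossing each possibility with the father AO and summing P(type A): 1/2·1 + 1/2·3/4 = 7/8.
Similarly for Rh via the mother's Rh distribution: P(Rh-) = 1/4.
Independent loci: 7/8 × 1/4 = 7/32.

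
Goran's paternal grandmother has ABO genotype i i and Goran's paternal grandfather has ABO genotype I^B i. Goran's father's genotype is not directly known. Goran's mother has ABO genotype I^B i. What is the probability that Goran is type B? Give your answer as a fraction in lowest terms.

5/8

Goran's father's ABO genotype from i i × I^B i: 1/2 I^B i, 1/2 i i.
Crossing each possibility with the mother I^B i and summing P(type B): 1/2·3/4 + 1/2·1/2 = 5/8.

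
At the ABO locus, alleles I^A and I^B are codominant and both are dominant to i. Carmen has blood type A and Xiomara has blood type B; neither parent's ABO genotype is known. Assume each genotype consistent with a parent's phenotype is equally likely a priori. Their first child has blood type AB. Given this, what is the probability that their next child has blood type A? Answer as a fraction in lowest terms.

Possible genotypes: Carmen ∈ {I^A I^A, I^A i}; Xiomara ∈ {I^B I^B, I^B i}.
Weight each parental genotype pair by prior × P(type-AB child):
  I^A I^A × I^B I^B: posterior weight 4/9; P(next child type A) = 0.
  I^A I^A × I^B i: posterior weight 2/9; P(next child type A) = 1/2.
  I^A i × I^B I^B: posterior weight 2/9; P(next child type A) = 0.
  I^A i × I^B i: posterior weight 1/9; P(next child type A) = 1/4.
Weighted sum = 5/36.

5/36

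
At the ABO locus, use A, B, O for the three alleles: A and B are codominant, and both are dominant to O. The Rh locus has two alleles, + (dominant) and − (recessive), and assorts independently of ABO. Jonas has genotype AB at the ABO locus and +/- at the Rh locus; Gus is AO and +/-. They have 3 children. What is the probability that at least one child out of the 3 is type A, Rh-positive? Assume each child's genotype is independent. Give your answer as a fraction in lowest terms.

387/512

ABO cross AB × AO → 1/2 A, 1/4 B, 1/4 AB.
Rh cross +/- × +/- → 3/4 Rh+, 1/4 Rh-; so P(type A, Rh-positive) = 1/2 × 3/4 = 3/8 per child.
P(none) = (5/8)^3 = 125/512; P(at least one) = 1 − 125/512 = 387/512.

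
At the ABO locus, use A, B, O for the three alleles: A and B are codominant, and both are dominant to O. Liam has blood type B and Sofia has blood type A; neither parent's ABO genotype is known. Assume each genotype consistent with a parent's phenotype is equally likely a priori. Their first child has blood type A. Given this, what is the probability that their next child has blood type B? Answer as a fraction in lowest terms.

1/12

Possible genotypes: Liam ∈ {BB, BO}; Sofia ∈ {AA, AO}.
Weight each parental genotype pair by prior × P(type-A child):
  BO × AA: posterior weight 2/3; P(next child type B) = 0.
  BO × AO: posterior weight 1/3; P(next child type B) = 1/4.
Weighted sum = 1/12.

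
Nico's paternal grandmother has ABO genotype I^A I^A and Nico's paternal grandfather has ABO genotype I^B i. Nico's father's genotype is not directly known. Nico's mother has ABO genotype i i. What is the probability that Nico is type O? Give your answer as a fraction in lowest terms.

Nico's father's ABO genotype from I^A I^A × I^B i: 1/2 I^A I^B, 1/2 I^A i.
Crossing each possibility with the mother i i and summing P(type O): 1/2·0 + 1/2·1/2 = 1/4.

1/4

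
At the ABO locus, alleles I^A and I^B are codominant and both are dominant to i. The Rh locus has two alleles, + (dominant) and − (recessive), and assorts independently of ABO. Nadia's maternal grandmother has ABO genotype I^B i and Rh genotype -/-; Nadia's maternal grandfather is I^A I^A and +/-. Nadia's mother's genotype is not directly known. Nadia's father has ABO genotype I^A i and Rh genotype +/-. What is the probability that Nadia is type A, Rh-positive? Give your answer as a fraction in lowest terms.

25/64

Nadia's mother's ABO genotype from I^B i × I^A I^A: 1/2 I^A I^B, 1/2 I^A i.
Crossing each possibility with the father I^A i and summing P(type A): 1/2·1/2 + 1/2·3/4 = 5/8.
Similarly for Rh via the mother's Rh distribution: P(Rh+) = 5/8.
Independent loci: 5/8 × 5/8 = 25/64.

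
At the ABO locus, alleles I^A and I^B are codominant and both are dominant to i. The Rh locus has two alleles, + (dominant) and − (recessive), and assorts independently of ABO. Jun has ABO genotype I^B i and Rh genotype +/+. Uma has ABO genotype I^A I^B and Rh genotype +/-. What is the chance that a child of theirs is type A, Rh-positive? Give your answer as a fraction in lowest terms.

1/4

ABO cross I^B i × I^A I^B → offspring phenotypes: 1/4 A, 1/2 B, 1/4 AB.
Rh cross +/+ × +/- → 1 Rh+.
Independent loci: P(type A, Rh-positive) = 1/4 × 1 = 1/4.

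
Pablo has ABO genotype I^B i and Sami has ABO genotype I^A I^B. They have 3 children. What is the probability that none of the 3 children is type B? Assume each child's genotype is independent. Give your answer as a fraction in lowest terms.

ABO cross I^B i × I^A I^B → 1/4 A, 1/2 B, 1/4 AB.
So P(type B) = 1/2 per child.
P(not type B) = 1/2 for one child; (1/2)^3 = 1/8.

1/8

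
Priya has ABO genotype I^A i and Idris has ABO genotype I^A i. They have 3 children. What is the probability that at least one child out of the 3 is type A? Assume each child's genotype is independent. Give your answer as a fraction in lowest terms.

63/64

ABO cross I^A i × I^A i → 1/4 O, 3/4 A.
So P(type A) = 3/4 per child.
P(none) = (1/4)^3 = 1/64; P(at least one) = 1 − 1/64 = 63/64.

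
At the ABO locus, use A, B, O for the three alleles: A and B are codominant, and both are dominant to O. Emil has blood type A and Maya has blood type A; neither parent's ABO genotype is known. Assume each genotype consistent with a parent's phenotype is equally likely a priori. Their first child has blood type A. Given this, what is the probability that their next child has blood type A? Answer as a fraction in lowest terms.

19/20

Possible genotypes: Emil ∈ {AA, AO}; Maya ∈ {AA, AO}.
Weight each parental genotype pair by prior × P(type-A child):
  AA × AA: posterior weight 4/15; P(next child type A) = 1.
  AA × AO: posterior weight 4/15; P(next child type A) = 1.
  AO × AA: posterior weight 4/15; P(next child type A) = 1.
  AO × AO: posterior weight 1/5; P(next child type A) = 3/4.
Weighted sum = 19/20.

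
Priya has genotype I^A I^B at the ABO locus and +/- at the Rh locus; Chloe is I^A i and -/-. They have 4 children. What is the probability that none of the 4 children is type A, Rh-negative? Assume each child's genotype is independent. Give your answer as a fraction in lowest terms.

81/256

ABO cross I^A I^B × I^A i → 1/2 A, 1/4 B, 1/4 AB.
Rh cross +/- × -/- → 1/2 Rh+, 1/2 Rh-; so P(type A, Rh-negative) = 1/2 × 1/2 = 1/4 per child.
P(not type A, Rh-negative) = 3/4 for one child; (3/4)^4 = 81/256.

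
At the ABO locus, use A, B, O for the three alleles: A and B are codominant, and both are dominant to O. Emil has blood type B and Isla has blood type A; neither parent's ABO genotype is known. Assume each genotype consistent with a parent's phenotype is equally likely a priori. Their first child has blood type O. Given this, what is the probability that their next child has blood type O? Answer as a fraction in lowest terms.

1/4

Possible genotypes: Emil ∈ {BB, BO}; Isla ∈ {AA, AO}.
Weight each parental genotype pair by prior × P(type-O child):
  BO × AO: posterior weight 1; P(next child type O) = 1/4.
Weighted sum = 1/4.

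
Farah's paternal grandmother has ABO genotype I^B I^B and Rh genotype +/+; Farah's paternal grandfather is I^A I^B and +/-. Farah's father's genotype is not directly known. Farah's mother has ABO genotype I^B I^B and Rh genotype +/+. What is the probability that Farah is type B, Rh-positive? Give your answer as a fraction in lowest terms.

Farah's father's ABO genotype from I^B I^B × I^A I^B: 1/2 I^A I^B, 1/2 I^B I^B.
Crossing each possibility with the mother I^B I^B and summing P(type B): 1/2·1/2 + 1/2·1 = 3/4.
Similarly for Rh via the father's Rh distribution: P(Rh+) = 1.
Independent loci: 3/4 × 1 = 3/4.

3/4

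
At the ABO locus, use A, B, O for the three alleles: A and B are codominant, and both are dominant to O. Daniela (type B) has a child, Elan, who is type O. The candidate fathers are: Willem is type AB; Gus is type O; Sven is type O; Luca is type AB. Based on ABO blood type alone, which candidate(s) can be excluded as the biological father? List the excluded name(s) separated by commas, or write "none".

A candidate is excluded only if no genotype consistent with his phenotype could produce a type O child with a type B mother.
Willem (type AB): no genotype consistent with that phenotype can produce a type-O child with a type-B mother.
Luca (type AB): no genotype consistent with that phenotype can produce a type-O child with a type-B mother.

Willem, Luca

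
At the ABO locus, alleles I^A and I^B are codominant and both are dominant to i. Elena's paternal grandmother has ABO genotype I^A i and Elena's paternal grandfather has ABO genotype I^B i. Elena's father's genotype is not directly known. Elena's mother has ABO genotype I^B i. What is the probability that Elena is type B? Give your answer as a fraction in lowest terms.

Elena's father's ABO genotype from I^A i × I^B i: 1/4 I^A I^B, 1/4 I^A i, 1/4 I^B i, 1/4 i i.
Crossing each possibility with the mother I^B i and summing P(type B): 1/4·1/2 + 1/4·1/4 + 1/4·3/4 + 1/4·1/2 = 1/2.

1/2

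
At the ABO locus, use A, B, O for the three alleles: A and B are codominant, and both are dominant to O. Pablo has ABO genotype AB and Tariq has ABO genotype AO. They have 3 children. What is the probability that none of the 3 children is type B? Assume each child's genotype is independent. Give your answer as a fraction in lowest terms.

ABO cross AB × AO → 1/2 A, 1/4 B, 1/4 AB.
So P(type B) = 1/4 per child.
P(not type B) = 3/4 for one child; (3/4)^3 = 27/64.

27/64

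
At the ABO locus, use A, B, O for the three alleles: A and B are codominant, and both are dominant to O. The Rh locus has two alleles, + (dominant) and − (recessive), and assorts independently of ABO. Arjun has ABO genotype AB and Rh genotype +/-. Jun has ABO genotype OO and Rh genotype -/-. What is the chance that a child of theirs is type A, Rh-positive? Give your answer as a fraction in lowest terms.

ABO cross AB × OO → offspring phenotypes: 1/2 A, 1/2 B.
Rh cross +/- × -/- → 1/2 Rh+, 1/2 Rh-.
Independent loci: P(type A, Rh-positive) = 1/2 × 1/2 = 1/4.

1/4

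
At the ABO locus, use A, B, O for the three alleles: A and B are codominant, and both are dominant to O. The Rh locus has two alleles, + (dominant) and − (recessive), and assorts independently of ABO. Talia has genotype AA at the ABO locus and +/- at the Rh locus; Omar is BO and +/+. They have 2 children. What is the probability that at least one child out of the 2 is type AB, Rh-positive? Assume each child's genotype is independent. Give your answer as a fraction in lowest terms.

3/4

ABO cross AA × BO → 1/2 A, 1/2 AB.
Rh cross +/- × +/+ → 1 Rh+; so P(type AB, Rh-positive) = 1/2 × 1 = 1/2 per child.
P(none) = (1/2)^2 = 1/4; P(at least one) = 1 − 1/4 = 3/4.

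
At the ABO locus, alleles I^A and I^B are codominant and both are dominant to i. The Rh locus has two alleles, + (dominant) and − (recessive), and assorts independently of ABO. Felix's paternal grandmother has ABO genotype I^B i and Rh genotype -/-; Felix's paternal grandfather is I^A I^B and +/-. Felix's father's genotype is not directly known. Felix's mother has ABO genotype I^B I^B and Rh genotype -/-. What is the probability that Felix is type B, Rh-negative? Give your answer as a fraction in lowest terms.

Felix's father's ABO genotype from I^B i × I^A I^B: 1/4 I^A I^B, 1/4 I^A i, 1/4 I^B I^B, 1/4 I^B i.
Crossing each possibility with the mother I^B I^B and summing P(type B): 1/4·1/2 + 1/4·1/2 + 1/4·1 + 1/4·1 = 3/4.
Similarly for Rh via the father's Rh distribution: P(Rh-) = 3/4.
Independent loci: 3/4 × 3/4 = 9/16.

9/16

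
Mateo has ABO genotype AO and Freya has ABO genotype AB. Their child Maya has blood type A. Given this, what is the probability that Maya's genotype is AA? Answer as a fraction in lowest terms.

Cross AO × AB → 1/4 AA, 1/4 AB, 1/4 AO, 1/4 BO.
Type-A genotypes among offspring: AA (1/4), AO (1/4); total 1/2.
P(AA | type A) = (1/4) / (1/2) = 1/2.

1/2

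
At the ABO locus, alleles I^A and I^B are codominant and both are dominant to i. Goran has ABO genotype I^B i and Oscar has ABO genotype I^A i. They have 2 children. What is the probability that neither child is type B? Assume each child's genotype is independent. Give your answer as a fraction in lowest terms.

ABO cross I^B i × I^A i → 1/4 O, 1/4 A, 1/4 B, 1/4 AB.
So P(type B) = 1/4 per child.
P(not type B) = 3/4 for one child; (3/4)^2 = 9/16.

9/16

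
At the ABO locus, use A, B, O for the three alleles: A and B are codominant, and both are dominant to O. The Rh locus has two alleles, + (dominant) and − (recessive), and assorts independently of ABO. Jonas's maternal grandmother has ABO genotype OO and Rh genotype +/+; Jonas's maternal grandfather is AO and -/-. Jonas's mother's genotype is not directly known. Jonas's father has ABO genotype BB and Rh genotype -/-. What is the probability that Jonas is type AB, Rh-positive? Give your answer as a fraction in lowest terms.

1/8

Jonas's mother's ABO genotype from OO × AO: 1/2 AO, 1/2 OO.
Crossing each possibility with the father BB and summing P(type AB): 1/2·1/2 + 1/2·0 = 1/4.
Similarly for Rh via the mother's Rh distribution: P(Rh+) = 1/2.
Independent loci: 1/4 × 1/2 = 1/8.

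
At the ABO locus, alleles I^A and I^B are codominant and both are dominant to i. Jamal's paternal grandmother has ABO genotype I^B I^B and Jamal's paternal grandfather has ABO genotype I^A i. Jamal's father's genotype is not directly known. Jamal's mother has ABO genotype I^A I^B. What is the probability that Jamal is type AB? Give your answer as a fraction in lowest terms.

Jamal's father's ABO genotype from I^B I^B × I^A i: 1/2 I^A I^B, 1/2 I^B i.
Crossing each possibility with the mother I^A I^B and summing P(type AB): 1/2·1/2 + 1/2·1/4 = 3/8.

3/8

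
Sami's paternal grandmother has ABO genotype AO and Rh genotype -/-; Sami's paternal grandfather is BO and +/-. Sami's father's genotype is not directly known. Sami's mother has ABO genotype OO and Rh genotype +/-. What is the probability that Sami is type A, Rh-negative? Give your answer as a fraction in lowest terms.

Sami's father's ABO genotype from AO × BO: 1/4 AB, 1/4 AO, 1/4 BO, 1/4 OO.
Crossing each possibility with the mother OO and summing P(type A): 1/4·1/2 + 1/4·1/2 + 1/4·0 + 1/4·0 = 1/4.
Similarly for Rh via the father's Rh distribution: P(Rh-) = 3/8.
Independent loci: 1/4 × 3/8 = 3/32.

3/32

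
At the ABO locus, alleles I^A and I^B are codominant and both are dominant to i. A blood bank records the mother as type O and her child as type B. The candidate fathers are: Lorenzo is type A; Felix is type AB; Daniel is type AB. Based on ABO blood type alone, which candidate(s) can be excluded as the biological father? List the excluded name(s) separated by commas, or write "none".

Lorenzo

A candidate is excluded only if no genotype consistent with his phenotype could produce a type B child with a type O mother.
Lorenzo (type A): no genotype consistent with that phenotype can produce a type-B child with a type-O mother.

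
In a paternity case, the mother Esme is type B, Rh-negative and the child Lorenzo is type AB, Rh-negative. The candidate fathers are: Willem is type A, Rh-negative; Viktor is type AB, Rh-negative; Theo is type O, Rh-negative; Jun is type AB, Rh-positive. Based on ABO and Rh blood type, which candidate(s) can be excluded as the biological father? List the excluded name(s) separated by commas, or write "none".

A candidate is excluded only if no genotype consistent with his phenotype could produce a type AB, Rh-negative child with a type B, Rh-negative mother.
Theo (type O, Rh-): no genotype consistent with that phenotype can produce a type-AB Rh- child with a type-B mother.

Theo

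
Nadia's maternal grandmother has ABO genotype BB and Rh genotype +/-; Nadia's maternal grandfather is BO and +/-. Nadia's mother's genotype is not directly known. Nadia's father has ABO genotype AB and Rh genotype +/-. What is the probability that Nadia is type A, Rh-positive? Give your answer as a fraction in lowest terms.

3/32

Nadia's mother's ABO genotype from BB × BO: 1/2 BB, 1/2 BO.
Crossing each possibility with the father AB and summing P(type A): 1/2·0 + 1/2·1/4 = 1/8.
Similarly for Rh via the mother's Rh distribution: P(Rh+) = 3/4.
Independent loci: 1/8 × 3/4 = 3/32.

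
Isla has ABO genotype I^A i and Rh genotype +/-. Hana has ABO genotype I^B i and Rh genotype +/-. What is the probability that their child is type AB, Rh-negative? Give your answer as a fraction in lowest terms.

ABO cross I^A i × I^B i → offspring phenotypes: 1/4 O, 1/4 A, 1/4 B, 1/4 AB.
Rh cross +/- × +/- → 3/4 Rh+, 1/4 Rh-.
Independent loci: P(type AB, Rh-negative) = 1/4 × 1/4 = 1/16.

1/16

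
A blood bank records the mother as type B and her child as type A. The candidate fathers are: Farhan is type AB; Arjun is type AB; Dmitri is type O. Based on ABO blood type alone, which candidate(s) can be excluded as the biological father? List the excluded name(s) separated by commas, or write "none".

A candidate is excluded only if no genotype consistent with his phenotype could produce a type A child with a type B mother.
Dmitri (type O): no genotype consistent with that phenotype can produce a type-A child with a type-B mother.

Dmitri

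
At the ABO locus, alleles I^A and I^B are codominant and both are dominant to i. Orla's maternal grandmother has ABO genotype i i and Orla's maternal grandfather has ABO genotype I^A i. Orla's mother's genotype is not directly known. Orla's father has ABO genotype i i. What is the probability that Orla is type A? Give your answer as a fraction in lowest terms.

Orla's mother's ABO genotype from i i × I^A i: 1/2 I^A i, 1/2 i i.
Crossing each possibility with the father i i and summing P(type A): 1/2·1/2 + 1/2·0 = 1/4.

1/4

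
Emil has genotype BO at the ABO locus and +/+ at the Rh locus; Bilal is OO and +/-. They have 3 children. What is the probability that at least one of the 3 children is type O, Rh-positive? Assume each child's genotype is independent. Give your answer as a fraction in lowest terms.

7/8

ABO cross BO × OO → 1/2 O, 1/2 B.
Rh cross +/+ × +/- → 1 Rh+; so P(type O, Rh-positive) = 1/2 × 1 = 1/2 per child.
P(none) = (1/2)^3 = 1/8; P(at least one) = 1 − 1/8 = 7/8.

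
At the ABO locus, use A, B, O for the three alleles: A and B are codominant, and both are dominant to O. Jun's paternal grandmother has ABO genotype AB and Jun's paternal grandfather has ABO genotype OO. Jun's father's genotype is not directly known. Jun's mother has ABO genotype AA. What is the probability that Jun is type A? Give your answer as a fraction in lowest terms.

3/4

Jun's father's ABO genotype from AB × OO: 1/2 AO, 1/2 BO.
Crossing each possibility with the mother AA and summing P(type A): 1/2·1 + 1/2·1/2 = 3/4.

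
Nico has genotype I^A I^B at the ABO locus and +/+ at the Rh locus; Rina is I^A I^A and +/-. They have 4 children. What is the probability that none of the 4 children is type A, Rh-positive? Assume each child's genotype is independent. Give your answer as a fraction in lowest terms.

ABO cross I^A I^B × I^A I^A → 1/2 A, 1/2 AB.
Rh cross +/+ × +/- → 1 Rh+; so P(type A, Rh-positive) = 1/2 × 1 = 1/2 per child.
P(not type A, Rh-positive) = 1/2 for one child; (1/2)^4 = 1/16.

1/16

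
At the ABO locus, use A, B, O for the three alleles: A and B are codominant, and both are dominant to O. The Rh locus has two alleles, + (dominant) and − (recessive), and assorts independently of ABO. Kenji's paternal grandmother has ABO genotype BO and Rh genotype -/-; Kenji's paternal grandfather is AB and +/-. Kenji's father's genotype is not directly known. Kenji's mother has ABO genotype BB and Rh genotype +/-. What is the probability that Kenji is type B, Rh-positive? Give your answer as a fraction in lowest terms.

Kenji's father's ABO genotype from BO × AB: 1/4 AB, 1/4 AO, 1/4 BB, 1/4 BO.
Crossing each possibility with the mother BB and summing P(type B): 1/4·1/2 + 1/4·1/2 + 1/4·1 + 1/4·1 = 3/4.
Similarly for Rh via the father's Rh distribution: P(Rh+) = 5/8.
Independent loci: 3/4 × 5/8 = 15/32.

15/32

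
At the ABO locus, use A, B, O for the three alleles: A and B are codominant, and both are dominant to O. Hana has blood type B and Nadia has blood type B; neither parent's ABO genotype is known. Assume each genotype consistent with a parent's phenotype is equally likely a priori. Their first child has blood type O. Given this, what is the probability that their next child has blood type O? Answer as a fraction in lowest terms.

1/4

Possible genotypes: Hana ∈ {BB, BO}; Nadia ∈ {BB, BO}.
Weight each parental genotype pair by prior × P(type-O child):
  BO × BO: posterior weight 1; P(next child type O) = 1/4.
Weighted sum = 1/4.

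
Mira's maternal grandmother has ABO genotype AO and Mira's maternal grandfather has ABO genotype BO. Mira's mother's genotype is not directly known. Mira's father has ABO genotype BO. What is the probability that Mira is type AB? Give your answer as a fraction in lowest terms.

1/8

Mira's mother's ABO genotype from AO × BO: 1/4 AB, 1/4 AO, 1/4 BO, 1/4 OO.
Crossing each possibility with the father BO and summing P(type AB): 1/4·1/4 + 1/4·1/4 + 1/4·0 + 1/4·0 = 1/8.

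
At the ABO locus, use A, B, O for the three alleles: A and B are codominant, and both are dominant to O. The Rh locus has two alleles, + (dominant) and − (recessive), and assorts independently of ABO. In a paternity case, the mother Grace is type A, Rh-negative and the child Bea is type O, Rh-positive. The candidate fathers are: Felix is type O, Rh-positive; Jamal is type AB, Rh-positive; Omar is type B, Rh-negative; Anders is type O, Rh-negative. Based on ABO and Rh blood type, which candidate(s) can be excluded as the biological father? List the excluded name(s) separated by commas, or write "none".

Jamal, Omar, Anders

A candidate is excluded only if no genotype consistent with his phenotype could produce a type O, Rh-positive child with a type A, Rh-negative mother.
Jamal (type AB, Rh+): no genotype consistent with that phenotype can produce a type-O Rh+ child with a type-A mother.
Omar (type B, Rh-): no genotype consistent with that phenotype can produce a type-O Rh+ child with a type-A mother.
Anders (type O, Rh-): no genotype consistent with that phenotype can produce a type-O Rh+ child with a type-A mother.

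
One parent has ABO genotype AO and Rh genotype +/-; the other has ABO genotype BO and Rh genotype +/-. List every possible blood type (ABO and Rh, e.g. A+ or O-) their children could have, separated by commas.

Gametes from AO × BO give offspring ABO genotypes AB, AO, BO, OO, i.e. phenotypes O, A, B, AB.
Rh cross +/- × +/- → phenotypes Rh+, Rh-.
Combining independently: O+, O-, A+, A-, B+, B-, AB+, AB-.

O+, O-, A+, A-, B+, B-, AB+, AB-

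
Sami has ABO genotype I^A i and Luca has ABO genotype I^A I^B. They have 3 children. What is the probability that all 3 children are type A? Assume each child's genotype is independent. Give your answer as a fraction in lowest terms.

ABO cross I^A i × I^A I^B → 1/2 A, 1/4 B, 1/4 AB.
So P(type A) = 1/2 per child.
All 3 independent: (1/2)^3 = 1/8.

1/8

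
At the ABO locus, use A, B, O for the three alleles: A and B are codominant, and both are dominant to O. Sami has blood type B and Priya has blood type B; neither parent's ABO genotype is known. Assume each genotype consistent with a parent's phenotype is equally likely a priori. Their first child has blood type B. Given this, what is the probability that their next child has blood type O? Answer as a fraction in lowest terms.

1/20

Possible genotypes: Sami ∈ {BB, BO}; Priya ∈ {BB, BO}.
Weight each parental genotype pair by prior × P(type-B child):
  BB × BB: posterior weight 4/15; P(next child type O) = 0.
  BB × BO: posterior weight 4/15; P(next child type O) = 0.
  BO × BB: posterior weight 4/15; P(next child type O) = 0.
  BO × BO: posterior weight 1/5; P(next child type O) = 1/4.
Weighted sum = 1/20.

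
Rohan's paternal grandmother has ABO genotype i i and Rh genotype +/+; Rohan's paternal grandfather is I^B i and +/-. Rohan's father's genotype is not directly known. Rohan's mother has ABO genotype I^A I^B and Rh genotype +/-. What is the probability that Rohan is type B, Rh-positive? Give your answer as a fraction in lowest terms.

Rohan's father's ABO genotype from i i × I^B i: 1/2 I^B i, 1/2 i i.
Crossing each possibility with the mother I^A I^B and summing P(type B): 1/2·1/2 + 1/2·1/2 = 1/2.
Similarly for Rh via the father's Rh distribution: P(Rh+) = 7/8.
Independent loci: 1/2 × 7/8 = 7/16.

7/16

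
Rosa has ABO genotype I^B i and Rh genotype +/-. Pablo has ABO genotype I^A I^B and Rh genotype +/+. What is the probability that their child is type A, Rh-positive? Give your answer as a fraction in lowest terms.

1/4

ABO cross I^B i × I^A I^B → offspring phenotypes: 1/4 A, 1/2 B, 1/4 AB.
Rh cross +/- × +/+ → 1 Rh+.
Independent loci: P(type A, Rh-positive) = 1/4 × 1 = 1/4.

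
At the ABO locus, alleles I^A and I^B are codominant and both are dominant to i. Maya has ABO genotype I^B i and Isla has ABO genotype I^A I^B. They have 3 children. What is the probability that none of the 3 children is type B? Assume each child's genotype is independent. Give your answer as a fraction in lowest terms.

ABO cross I^B i × I^A I^B → 1/4 A, 1/2 B, 1/4 AB.
So P(type B) = 1/2 per child.
P(not type B) = 1/2 for one child; (1/2)^3 = 1/8.

1/8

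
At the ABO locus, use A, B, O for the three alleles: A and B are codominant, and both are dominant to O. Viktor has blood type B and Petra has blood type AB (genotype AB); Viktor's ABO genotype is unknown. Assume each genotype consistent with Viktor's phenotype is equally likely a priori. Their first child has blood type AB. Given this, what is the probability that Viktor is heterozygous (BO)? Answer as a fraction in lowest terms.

Possible genotypes: Viktor ∈ {BB, BO}; Petra ∈ {AB}.
Weight each parental genotype pair by prior × P(type-AB child):
  BB × AB: posterior weight 2/3.
  BO × AB: posterior weight 1/3.
Sum the posterior weight over pairs where Viktor is BO: 1/3.

1/3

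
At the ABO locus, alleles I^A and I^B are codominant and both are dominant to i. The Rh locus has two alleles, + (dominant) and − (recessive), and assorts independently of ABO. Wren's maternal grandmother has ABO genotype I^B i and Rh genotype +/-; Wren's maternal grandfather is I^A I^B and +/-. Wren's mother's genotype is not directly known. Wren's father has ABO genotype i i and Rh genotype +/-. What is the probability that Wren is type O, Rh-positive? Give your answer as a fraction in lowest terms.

3/16

Wren's mother's ABO genotype from I^B i × I^A I^B: 1/4 I^A I^B, 1/4 I^A i, 1/4 I^B I^B, 1/4 I^B i.
Crossing each possibility with the father i i and summing P(type O): 1/4·0 + 1/4·1/2 + 1/4·0 + 1/4·1/2 = 1/4.
Similarly for Rh via the mother's Rh distribution: P(Rh+) = 3/4.
Independent loci: 1/4 × 3/4 = 3/16.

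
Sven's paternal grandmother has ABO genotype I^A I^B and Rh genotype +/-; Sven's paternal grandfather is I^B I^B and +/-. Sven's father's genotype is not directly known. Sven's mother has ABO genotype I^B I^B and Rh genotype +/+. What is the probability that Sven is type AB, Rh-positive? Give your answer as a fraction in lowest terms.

1/4

Sven's father's ABO genotype from I^A I^B × I^B I^B: 1/2 I^A I^B, 1/2 I^B I^B.
Crossing each possibility with the mother I^B I^B and summing P(type AB): 1/2·1/2 + 1/2·0 = 1/4.
Similarly for Rh via the father's Rh distribution: P(Rh+) = 1.
Independent loci: 1/4 × 1 = 1/4.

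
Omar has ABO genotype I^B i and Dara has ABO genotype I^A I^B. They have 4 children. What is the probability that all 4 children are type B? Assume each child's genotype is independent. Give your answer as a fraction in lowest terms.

1/16

ABO cross I^B i × I^A I^B → 1/4 A, 1/2 B, 1/4 AB.
So P(type B) = 1/2 per child.
All 4 independent: (1/2)^4 = 1/16.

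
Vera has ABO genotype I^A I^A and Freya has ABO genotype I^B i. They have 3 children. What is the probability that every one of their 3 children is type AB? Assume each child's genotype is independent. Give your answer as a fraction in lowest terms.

ABO cross I^A I^A × I^B i → 1/2 A, 1/2 AB.
So P(type AB) = 1/2 per child.
All 3 independent: (1/2)^3 = 1/8.

1/8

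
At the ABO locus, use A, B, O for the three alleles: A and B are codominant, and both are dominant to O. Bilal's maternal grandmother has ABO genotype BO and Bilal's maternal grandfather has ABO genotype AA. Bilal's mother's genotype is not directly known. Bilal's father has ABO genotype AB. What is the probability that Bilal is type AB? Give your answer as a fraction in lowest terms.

3/8

Bilal's mother's ABO genotype from BO × AA: 1/2 AB, 1/2 AO.
Crossing each possibility with the father AB and summing P(type AB): 1/2·1/2 + 1/2·1/4 = 3/8.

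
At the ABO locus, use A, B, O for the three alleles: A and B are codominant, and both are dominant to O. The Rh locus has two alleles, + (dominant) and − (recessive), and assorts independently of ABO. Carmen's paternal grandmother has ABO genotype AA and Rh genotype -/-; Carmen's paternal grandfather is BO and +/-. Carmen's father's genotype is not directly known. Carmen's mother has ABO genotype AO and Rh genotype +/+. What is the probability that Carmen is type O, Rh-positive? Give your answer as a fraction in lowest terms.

Carmen's father's ABO genotype from AA × BO: 1/2 AB, 1/2 AO.
Crossing each possibility with the mother AO and summing P(type O): 1/2·0 + 1/2·1/4 = 1/8.
Similarly for Rh via the father's Rh distribution: P(Rh+) = 1.
Independent loci: 1/8 × 1 = 1/8.

1/8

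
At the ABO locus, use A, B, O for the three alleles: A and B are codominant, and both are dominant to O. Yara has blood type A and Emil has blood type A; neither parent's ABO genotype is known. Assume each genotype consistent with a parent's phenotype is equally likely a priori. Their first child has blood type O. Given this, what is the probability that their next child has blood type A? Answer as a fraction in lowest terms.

3/4

Possible genotypes: Yara ∈ {AA, AO}; Emil ∈ {AA, AO}.
Weight each parental genotype pair by prior × P(type-O child):
  AO × AO: posterior weight 1; P(next child type A) = 3/4.
Weighted sum = 3/4.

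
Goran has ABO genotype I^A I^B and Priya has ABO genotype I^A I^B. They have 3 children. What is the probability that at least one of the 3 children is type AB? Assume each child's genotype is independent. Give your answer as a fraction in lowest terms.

7/8

ABO cross I^A I^B × I^A I^B → 1/4 A, 1/4 B, 1/2 AB.
So P(type AB) = 1/2 per child.
P(none) = (1/2)^3 = 1/8; P(at least one) = 1 − 1/8 = 7/8.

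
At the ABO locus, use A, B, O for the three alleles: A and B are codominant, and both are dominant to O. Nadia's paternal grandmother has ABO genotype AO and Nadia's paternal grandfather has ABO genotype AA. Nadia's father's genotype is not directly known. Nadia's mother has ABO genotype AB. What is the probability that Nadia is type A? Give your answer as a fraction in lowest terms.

1/2

Nadia's father's ABO genotype from AO × AA: 1/2 AA, 1/2 AO.
Crossing each possibility with the mother AB and summing P(type A): 1/2·1/2 + 1/2·1/2 = 1/2.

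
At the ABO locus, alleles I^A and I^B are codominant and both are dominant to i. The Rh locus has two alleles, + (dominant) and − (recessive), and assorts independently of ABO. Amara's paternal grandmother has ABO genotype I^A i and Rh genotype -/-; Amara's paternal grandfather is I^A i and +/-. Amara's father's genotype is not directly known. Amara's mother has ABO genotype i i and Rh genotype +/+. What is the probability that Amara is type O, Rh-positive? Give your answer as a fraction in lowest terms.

Amara's father's ABO genotype from I^A i × I^A i: 1/4 I^A I^A, 1/2 I^A i, 1/4 i i.
Crossing each possibility with the mother i i and summing P(type O): 1/4·0 + 1/2·1/2 + 1/4·1 = 1/2.
Similarly for Rh via the father's Rh distribution: P(Rh+) = 1.
Independent loci: 1/2 × 1 = 1/2.

1/2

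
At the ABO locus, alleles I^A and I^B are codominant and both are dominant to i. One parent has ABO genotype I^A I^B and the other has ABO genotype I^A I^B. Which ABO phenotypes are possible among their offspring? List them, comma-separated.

A, B, AB

Gametes from I^A I^B × I^A I^B give offspring ABO genotypes I^A I^A, I^A I^B, I^B I^B, i.e. phenotypes A, B, AB.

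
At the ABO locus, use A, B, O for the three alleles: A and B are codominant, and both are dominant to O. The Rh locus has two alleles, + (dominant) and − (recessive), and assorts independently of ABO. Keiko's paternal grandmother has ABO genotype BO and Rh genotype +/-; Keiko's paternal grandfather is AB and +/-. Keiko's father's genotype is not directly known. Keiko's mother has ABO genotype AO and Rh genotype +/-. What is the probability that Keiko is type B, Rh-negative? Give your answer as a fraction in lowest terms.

Keiko's father's ABO genotype from BO × AB: 1/4 AB, 1/4 AO, 1/4 BB, 1/4 BO.
Crossing each possibility with the mother AO and summing P(type B): 1/4·1/4 + 1/4·0 + 1/4·1/2 + 1/4·1/4 = 1/4.
Similarly for Rh via the father's Rh distribution: P(Rh-) = 1/4.
Independent loci: 1/4 × 1/4 = 1/16.

1/16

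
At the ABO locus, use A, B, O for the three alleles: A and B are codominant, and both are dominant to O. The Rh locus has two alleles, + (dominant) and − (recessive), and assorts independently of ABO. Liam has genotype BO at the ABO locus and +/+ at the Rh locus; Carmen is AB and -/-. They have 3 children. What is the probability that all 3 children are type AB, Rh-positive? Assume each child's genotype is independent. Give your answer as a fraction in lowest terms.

ABO cross BO × AB → 1/4 A, 1/2 B, 1/4 AB.
Rh cross +/+ × -/- → 1 Rh+; so P(type AB, Rh-positive) = 1/4 × 1 = 1/4 per child.
All 3 independent: (1/4)^3 = 1/64.

1/64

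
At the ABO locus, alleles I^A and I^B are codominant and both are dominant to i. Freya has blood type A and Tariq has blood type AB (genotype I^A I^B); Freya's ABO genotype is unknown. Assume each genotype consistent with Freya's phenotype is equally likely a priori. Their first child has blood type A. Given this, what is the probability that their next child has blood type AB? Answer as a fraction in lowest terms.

Possible genotypes: Freya ∈ {I^A I^A, I^A i}; Tariq ∈ {I^A I^B}.
Weight each parental genotype pair by prior × P(type-A child):
  I^A I^A × I^A I^B: posterior weight 1/2; P(next child type AB) = 1/2.
  I^A i × I^A I^B: posterior weight 1/2; P(next child type AB) = 1/4.
Weighted sum = 3/8.

3/8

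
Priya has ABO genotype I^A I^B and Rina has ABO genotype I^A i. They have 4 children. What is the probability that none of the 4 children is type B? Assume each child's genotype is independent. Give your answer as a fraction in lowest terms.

81/256

ABO cross I^A I^B × I^A i → 1/2 A, 1/4 B, 1/4 AB.
So P(type B) = 1/4 per child.
P(not type B) = 3/4 for one child; (3/4)^4 = 81/256.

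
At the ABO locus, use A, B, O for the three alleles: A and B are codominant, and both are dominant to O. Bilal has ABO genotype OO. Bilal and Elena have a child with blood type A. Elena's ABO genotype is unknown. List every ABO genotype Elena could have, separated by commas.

For each candidate genotype of Elena, check whether crossing it with OO can produce every observed child phenotype.
  AA → possible child types {A} ✓
  AB → possible child types {A, B} ✓
  AO → possible child types {O, A} ✓
  BB → possible child types {B} ✗
  BO → possible child types {O, B} ✗
  OO → possible child types {O} ✗

AA, AB, AO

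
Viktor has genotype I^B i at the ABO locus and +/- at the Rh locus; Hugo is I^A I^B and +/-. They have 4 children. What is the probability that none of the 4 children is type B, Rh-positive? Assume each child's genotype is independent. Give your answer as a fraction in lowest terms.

625/4096

ABO cross I^B i × I^A I^B → 1/4 A, 1/2 B, 1/4 AB.
Rh cross +/- × +/- → 3/4 Rh+, 1/4 Rh-; so P(type B, Rh-positive) = 1/2 × 3/4 = 3/8 per child.
P(not type B, Rh-positive) = 5/8 for one child; (5/8)^4 = 625/4096.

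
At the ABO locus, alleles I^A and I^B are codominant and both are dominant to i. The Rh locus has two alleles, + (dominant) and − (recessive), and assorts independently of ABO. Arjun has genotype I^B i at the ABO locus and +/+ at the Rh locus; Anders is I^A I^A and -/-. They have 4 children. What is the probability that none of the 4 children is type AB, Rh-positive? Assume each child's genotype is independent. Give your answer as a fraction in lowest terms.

1/16

ABO cross I^B i × I^A I^A → 1/2 A, 1/2 AB.
Rh cross +/+ × -/- → 1 Rh+; so P(type AB, Rh-positive) = 1/2 × 1 = 1/2 per child.
P(not type AB, Rh-positive) = 1/2 for one child; (1/2)^4 = 1/16.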